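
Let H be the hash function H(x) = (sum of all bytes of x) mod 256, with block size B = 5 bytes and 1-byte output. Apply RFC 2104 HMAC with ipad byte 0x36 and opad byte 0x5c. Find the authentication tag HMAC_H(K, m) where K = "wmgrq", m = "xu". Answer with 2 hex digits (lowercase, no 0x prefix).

Key "wmgrq" = 77 6d 67 72 71 is exactly B = 5 bytes: K' = 77 6d 67 72 71.
K' ⊕ ipad = 41 5b 51 44 47.  K' ⊕ opad = 2b 31 3b 2e 2d.
Inner input = (K'⊕ipad) ∥ m = 41 5b 51 44 47 ∥ 78 75.
Inner hash: sum = 65+91+81+68+71+120+117 = 613; mod 256 = 101 → 65.
Outer input = (K'⊕opad) ∥ inner = 2b 31 3b 2e 2d ∥ 65.
Outer hash (tag): sum = 43+49+59+46+45+101 = 343; mod 256 = 87 → 57.

57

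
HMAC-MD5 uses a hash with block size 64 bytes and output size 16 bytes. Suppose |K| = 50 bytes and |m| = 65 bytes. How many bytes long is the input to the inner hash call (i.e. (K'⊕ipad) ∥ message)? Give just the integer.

Key is 50 ≤ 64 bytes, zero-padded: |K'| = 64.
Inner input = (K'⊕ipad) ∥ m → 64 + 65 = 129 bytes.

129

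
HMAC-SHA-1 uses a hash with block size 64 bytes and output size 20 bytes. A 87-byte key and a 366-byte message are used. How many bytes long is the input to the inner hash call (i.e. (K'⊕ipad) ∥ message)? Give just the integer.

430

Key is 87 > 64 bytes, so it is hashed to 20 bytes then zero-padded to 64: |K'| = 64.
Inner input = (K'⊕ipad) ∥ m → 64 + 366 = 430 bytes.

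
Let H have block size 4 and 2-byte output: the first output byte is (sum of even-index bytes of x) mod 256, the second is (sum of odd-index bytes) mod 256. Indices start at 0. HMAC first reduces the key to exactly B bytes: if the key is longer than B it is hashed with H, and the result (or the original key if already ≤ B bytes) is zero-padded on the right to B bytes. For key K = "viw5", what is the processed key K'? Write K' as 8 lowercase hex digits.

Key "viw5" = 76 69 77 35 is exactly B = 4 bytes: K' = 76 69 77 35.

76697735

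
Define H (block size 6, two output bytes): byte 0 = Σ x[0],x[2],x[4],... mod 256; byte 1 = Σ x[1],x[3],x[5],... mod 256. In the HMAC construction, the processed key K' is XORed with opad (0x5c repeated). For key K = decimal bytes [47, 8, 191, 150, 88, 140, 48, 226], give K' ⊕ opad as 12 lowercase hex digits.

2a505c5c5c5c

Key decimal bytes [47, 8, 191, 150, 88, 140, 48, 226] = 2f 08 bf 96 58 8c 30 e2 is 8 bytes > B = 6, so hash it first: H(key) = 76 0c, then zero-pad to 6 bytes: K' = 76 0c 00 00 00 00.
XOR each byte with 0x5c: 76⊕5c=2a, 0c⊕5c=50, 00⊕5c=5c, 00⊕5c=5c, 00⊕5c=5c, 00⊕5c=5c.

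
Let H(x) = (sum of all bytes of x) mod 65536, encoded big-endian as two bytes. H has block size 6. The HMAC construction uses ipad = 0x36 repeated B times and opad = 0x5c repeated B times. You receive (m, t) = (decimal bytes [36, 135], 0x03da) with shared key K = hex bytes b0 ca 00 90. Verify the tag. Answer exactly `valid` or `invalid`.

valid

Key hex bytes b0 ca 00 90 is 4 bytes ≤ B = 6; zero-pad to 6 bytes: K' = b0 ca 00 90 00 00.
K' ⊕ ipad = 86 fc 36 a6 36 36; K' ⊕ opad = ec 96 5c cc 5c 5c.
Inner hash: sum = 134+252+54+166+54+54+36+135 = 885 → 03 75.
Outer hash (recomputed tag): sum = 236+150+92+204+92+92+3+117 = 986 → 03 da.
Recomputed tag = 03da; claimed = 03da → match.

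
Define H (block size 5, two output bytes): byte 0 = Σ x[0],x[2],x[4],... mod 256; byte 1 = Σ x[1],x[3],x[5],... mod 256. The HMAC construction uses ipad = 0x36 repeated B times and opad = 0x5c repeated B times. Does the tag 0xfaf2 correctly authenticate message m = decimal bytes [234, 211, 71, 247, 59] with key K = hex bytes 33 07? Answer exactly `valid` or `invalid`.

valid

Key hex bytes 33 07 is 2 bytes ≤ B = 5; zero-pad to 5 bytes: K' = 33 07 00 00 00.
K' ⊕ ipad = 05 31 36 36 36; K' ⊕ opad = 6f 5b 5c 5c 5c.
Inner hash: even-index sum = 571 mod 256 = 59; odd-index sum = 467 mod 256 = 211 → 3b d3.
Outer hash (recomputed tag): even-index sum = 506 mod 256 = 250; odd-index sum = 242 mod 256 = 242 → fa f2.
Recomputed tag = faf2; claimed = faf2 → match.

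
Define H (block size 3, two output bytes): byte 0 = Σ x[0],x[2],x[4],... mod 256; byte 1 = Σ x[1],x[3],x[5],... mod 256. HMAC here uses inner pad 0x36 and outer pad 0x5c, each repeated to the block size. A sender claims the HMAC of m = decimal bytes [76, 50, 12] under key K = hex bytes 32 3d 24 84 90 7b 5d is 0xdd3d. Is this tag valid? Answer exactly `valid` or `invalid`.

Key hex bytes 32 3d 24 84 90 7b 5d is 7 bytes > B = 3, so hash it first: H(key) = 43 3c, then zero-pad to 3 bytes: K' = 43 3c 00.
K' ⊕ ipad = 75 0a 36; K' ⊕ opad = 1f 60 5c.
Inner hash: even-index sum = 221 mod 256 = 221; odd-index sum = 98 mod 256 = 98 → dd 62.
Outer hash (recomputed tag): even-index sum = 221 mod 256 = 221; odd-index sum = 317 mod 256 = 61 → dd 3d.
Recomputed tag = dd3d; claimed = dd3d → match.

valid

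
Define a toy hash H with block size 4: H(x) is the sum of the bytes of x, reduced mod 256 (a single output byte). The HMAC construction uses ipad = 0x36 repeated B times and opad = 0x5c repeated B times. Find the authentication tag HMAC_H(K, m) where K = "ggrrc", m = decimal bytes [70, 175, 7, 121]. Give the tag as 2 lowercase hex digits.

Key "ggrrc" = 67 67 72 72 63 is 5 bytes > B = 4, so hash it first: H(key) = 15, then zero-pad to 4 bytes: K' = 15 00 00 00.
K' ⊕ ipad = 23 36 36 36.  K' ⊕ opad = 49 5c 5c 5c.
Inner input = (K'⊕ipad) ∥ m = 23 36 36 36 ∥ 46 af 07 79.
Inner hash: sum = 35+54+54+54+70+175+7+121 = 570; mod 256 = 58 → 3a.
Outer input = (K'⊕opad) ∥ inner = 49 5c 5c 5c ∥ 3a.
Outer hash (tag): sum = 73+92+92+92+58 = 407; mod 256 = 151 → 97.

97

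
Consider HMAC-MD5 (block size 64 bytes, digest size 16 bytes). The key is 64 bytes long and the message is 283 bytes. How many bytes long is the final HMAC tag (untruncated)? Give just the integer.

The tag is one MD5 digest: 16 bytes.

16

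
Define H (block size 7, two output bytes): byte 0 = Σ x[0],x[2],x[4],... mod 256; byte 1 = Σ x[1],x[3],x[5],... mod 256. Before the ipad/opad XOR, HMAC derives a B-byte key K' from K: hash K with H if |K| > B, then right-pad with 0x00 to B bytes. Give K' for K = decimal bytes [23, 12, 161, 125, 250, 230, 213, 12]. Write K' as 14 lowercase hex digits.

877b0000000000

|K| = 8 > B = 7, so first hash the key.
H(K): even-index sum = 647 mod 256 = 135; odd-index sum = 379 mod 256 = 123 → 87 7b.
Zero-pad H(K) = 87 7b to 7 bytes: K' = 87 7b 00 00 00 00 00.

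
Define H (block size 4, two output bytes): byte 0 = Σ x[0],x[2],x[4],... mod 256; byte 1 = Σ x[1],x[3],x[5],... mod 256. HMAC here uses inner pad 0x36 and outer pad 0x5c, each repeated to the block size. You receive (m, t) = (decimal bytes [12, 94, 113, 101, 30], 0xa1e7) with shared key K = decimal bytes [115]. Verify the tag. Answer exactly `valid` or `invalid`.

Key decimal bytes [115] = 73 is 1 byte ≤ B = 4; zero-pad to 4 bytes: K' = 73 00 00 00.
K' ⊕ ipad = 45 36 36 36; K' ⊕ opad = 2f 5c 5c 5c.
Inner hash: even-index sum = 278 mod 256 = 22; odd-index sum = 303 mod 256 = 47 → 16 2f.
Outer hash (recomputed tag): even-index sum = 161 mod 256 = 161; odd-index sum = 231 mod 256 = 231 → a1 e7.
Recomputed tag = a1e7; claimed = a1e7 → match.

valid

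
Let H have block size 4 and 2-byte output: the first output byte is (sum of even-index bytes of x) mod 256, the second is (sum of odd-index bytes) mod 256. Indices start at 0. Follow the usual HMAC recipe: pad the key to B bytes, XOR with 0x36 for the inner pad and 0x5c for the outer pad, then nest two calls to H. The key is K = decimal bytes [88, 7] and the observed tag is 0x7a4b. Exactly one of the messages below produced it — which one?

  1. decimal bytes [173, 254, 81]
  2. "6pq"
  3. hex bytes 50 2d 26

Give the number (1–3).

Key decimal bytes [88, 7] = 58 07 is 2 bytes ≤ B = 4; zero-pad to 4 bytes: K' = 58 07 00 00.
K' ⊕ ipad = 6e 31 36 36; K' ⊕ opad = 04 5b 5c 5c.
m1: inner = H(6e 31 36 36 ad fe 51) = a2 65; tag = H(04 5b 5c 5c a2 65) = 021c
m2: inner = H(6e 31 36 36 36 70 71) = 4b d7; tag = H(04 5b 5c 5c 4b d7) = ab8e
m3: inner = H(6e 31 36 36 50 2d 26) = 1a 94; tag = H(04 5b 5c 5c 1a 94) = 7a4b ← matches

3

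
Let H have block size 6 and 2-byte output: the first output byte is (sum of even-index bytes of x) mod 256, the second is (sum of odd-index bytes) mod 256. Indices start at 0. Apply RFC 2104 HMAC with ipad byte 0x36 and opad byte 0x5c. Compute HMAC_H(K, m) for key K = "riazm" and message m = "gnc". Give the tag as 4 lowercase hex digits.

5c06

Key "riazm" = 72 69 61 7a 6d is 5 bytes ≤ B = 6; zero-pad to 6 bytes: K' = 72 69 61 7a 6d 00.
K' ⊕ ipad = 44 5f 57 4c 5b 36.  K' ⊕ opad = 2e 35 3d 26 31 5c.
Inner input = (K'⊕ipad) ∥ m = 44 5f 57 4c 5b 36 ∥ 67 6e 63.
Inner hash: even-index sum = 448 mod 256 = 192; odd-index sum = 335 mod 256 = 79 → c0 4f.
Outer input = (K'⊕opad) ∥ inner = 2e 35 3d 26 31 5c ∥ c0 4f.
Outer hash (tag): even-index sum = 348 mod 256 = 92; odd-index sum = 262 mod 256 = 6 → 5c 06.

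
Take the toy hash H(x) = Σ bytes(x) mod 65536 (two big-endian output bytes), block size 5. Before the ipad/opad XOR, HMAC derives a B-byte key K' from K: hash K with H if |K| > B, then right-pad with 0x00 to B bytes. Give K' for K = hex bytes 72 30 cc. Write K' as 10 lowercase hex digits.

7230cc0000

Key hex bytes 72 30 cc is 3 bytes ≤ B = 5; zero-pad to 5 bytes: K' = 72 30 cc 00 00.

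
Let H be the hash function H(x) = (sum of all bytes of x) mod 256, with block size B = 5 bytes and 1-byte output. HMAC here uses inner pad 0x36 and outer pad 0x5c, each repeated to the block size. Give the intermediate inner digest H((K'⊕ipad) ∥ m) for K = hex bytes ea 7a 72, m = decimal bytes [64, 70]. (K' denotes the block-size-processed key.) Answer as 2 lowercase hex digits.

Key hex bytes ea 7a 72 is 3 bytes ≤ B = 5; zero-pad to 5 bytes: K' = ea 7a 72 00 00.
K' ⊕ ipad = dc 4c 44 36 36.
Inner input = dc 4c 44 36 36 ∥ 40 46.
Inner hash: sum = 220+76+68+54+54+64+70 = 606; mod 256 = 94 → 5e.

5e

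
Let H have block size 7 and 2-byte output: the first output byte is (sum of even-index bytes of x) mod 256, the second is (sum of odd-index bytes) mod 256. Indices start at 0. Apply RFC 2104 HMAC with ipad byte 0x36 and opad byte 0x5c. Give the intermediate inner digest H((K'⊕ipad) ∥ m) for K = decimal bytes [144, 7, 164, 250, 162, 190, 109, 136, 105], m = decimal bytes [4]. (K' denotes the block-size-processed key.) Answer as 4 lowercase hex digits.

3ce1

Key decimal bytes [144, 7, 164, 250, 162, 190, 109, 136, 105] = 90 07 a4 fa a2 be 6d 88 69 is 9 bytes > B = 7, so hash it first: H(key) = ac 47, then zero-pad to 7 bytes: K' = ac 47 00 00 00 00 00.
K' ⊕ ipad = 9a 71 36 36 36 36 36.
Inner input = 9a 71 36 36 36 36 36 ∥ 04.
Inner hash: even-index sum = 316 mod 256 = 60; odd-index sum = 225 mod 256 = 225 → 3c e1.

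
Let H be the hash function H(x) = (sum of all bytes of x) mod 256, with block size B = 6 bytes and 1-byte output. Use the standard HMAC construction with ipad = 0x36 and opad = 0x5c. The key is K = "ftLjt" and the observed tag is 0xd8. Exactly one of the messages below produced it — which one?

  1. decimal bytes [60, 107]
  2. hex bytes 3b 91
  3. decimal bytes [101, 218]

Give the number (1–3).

Key "ftLjt" = 66 74 4c 6a 74 is 5 bytes ≤ B = 6; zero-pad to 6 bytes: K' = 66 74 4c 6a 74 00.
K' ⊕ ipad = 50 42 7a 5c 42 36; K' ⊕ opad = 3a 28 10 36 28 5c.
m1: inner = H(50 42 7a 5c 42 36 3c 6b) = 87; tag = H(3a 28 10 36 28 5c 87) = b3
m2: inner = H(50 42 7a 5c 42 36 3b 91) = ac; tag = H(3a 28 10 36 28 5c ac) = d8 ← matches
m3: inner = H(50 42 7a 5c 42 36 65 da) = 1f; tag = H(3a 28 10 36 28 5c 1f) = 4b

2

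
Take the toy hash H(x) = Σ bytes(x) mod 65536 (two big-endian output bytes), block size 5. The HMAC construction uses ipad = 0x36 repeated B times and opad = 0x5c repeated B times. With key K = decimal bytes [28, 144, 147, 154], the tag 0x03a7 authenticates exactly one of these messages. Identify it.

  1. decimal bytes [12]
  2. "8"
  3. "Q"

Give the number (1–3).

3

Key decimal bytes [28, 144, 147, 154] = 1c 90 93 9a is 4 bytes ≤ B = 5; zero-pad to 5 bytes: K' = 1c 90 93 9a 00.
K' ⊕ ipad = 2a a6 a5 ac 36; K' ⊕ opad = 40 cc cf c6 5c.
m1: inner = H(2a a6 a5 ac 36 0c) = 02 63; tag = H(40 cc cf c6 5c 02 63) = 0362
m2: inner = H(2a a6 a5 ac 36 38) = 02 8f; tag = H(40 cc cf c6 5c 02 8f) = 038e
m3: inner = H(2a a6 a5 ac 36 51) = 02 a8; tag = H(40 cc cf c6 5c 02 a8) = 03a7 ← matches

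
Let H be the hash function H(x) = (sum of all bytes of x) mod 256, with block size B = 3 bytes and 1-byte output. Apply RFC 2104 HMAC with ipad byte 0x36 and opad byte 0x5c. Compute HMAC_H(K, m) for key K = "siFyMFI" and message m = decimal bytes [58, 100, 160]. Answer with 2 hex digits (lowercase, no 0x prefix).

Key "siFyMFI" = 73 69 46 79 4d 46 49 is 7 bytes > B = 3, so hash it first: H(key) = 77, then zero-pad to 3 bytes: K' = 77 00 00.
K' ⊕ ipad = 41 36 36.  K' ⊕ opad = 2b 5c 5c.
Inner input = (K'⊕ipad) ∥ m = 41 36 36 ∥ 3a 64 a0.
Inner hash: sum = 65+54+54+58+100+160 = 491; mod 256 = 235 → eb.
Outer input = (K'⊕opad) ∥ inner = 2b 5c 5c ∥ eb.
Outer hash (tag): sum = 43+92+92+235 = 462; mod 256 = 206 → ce.

ce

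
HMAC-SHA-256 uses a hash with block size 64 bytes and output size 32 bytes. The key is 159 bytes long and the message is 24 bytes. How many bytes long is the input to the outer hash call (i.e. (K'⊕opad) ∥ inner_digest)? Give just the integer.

Key is 159 > 64 bytes, so it is hashed to 32 bytes then zero-padded to 64: |K'| = 64.
Outer input = (K'⊕opad) ∥ H(inner) → 64 + 32 = 96 bytes.

96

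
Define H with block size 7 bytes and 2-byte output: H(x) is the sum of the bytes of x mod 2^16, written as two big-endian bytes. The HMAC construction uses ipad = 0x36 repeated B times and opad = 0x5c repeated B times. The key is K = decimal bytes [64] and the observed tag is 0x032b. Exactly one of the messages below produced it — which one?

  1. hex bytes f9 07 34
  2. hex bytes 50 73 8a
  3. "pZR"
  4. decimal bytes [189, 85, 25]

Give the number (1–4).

4

Key decimal bytes [64] = 40 is 1 byte ≤ B = 7; zero-pad to 7 bytes: K' = 40 00 00 00 00 00 00.
K' ⊕ ipad = 76 36 36 36 36 36 36; K' ⊕ opad = 1c 5c 5c 5c 5c 5c 5c.
m1: inner = H(76 36 36 36 36 36 36 f9 07 34) = 02 ee; tag = H(1c 5c 5c 5c 5c 5c 5c 02 ee) = 0334
m2: inner = H(76 36 36 36 36 36 36 50 73 8a) = 03 07; tag = H(1c 5c 5c 5c 5c 5c 5c 03 07) = 024e
m3: inner = H(76 36 36 36 36 36 36 70 5a 52) = 02 d6; tag = H(1c 5c 5c 5c 5c 5c 5c 02 d6) = 031c
m4: inner = H(76 36 36 36 36 36 36 bd 55 19) = 02 e5; tag = H(1c 5c 5c 5c 5c 5c 5c 02 e5) = 032b ← matches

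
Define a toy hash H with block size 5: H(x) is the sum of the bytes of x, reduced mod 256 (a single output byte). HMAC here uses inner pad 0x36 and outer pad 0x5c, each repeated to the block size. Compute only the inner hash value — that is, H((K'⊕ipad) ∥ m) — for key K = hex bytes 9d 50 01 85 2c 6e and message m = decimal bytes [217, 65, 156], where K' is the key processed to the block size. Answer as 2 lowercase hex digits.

Key hex bytes 9d 50 01 85 2c 6e is 6 bytes > B = 5, so hash it first: H(key) = 0d, then zero-pad to 5 bytes: K' = 0d 00 00 00 00.
K' ⊕ ipad = 3b 36 36 36 36.
Inner input = 3b 36 36 36 36 ∥ d9 41 9c.
Inner hash: sum = 59+54+54+54+54+217+65+156 = 713; mod 256 = 201 → c9.

c9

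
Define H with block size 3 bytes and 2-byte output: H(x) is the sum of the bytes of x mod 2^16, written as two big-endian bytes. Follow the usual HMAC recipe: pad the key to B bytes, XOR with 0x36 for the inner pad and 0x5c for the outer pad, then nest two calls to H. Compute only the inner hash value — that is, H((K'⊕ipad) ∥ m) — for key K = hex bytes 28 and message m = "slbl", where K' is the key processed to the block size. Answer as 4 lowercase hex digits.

0237

Key hex bytes 28 is 1 byte ≤ B = 3; zero-pad to 3 bytes: K' = 28 00 00.
K' ⊕ ipad = 1e 36 36.
Inner input = 1e 36 36 ∥ 73 6c 62 6c.
Inner hash: sum = 30+54+54+115+108+98+108 = 567 → 02 37.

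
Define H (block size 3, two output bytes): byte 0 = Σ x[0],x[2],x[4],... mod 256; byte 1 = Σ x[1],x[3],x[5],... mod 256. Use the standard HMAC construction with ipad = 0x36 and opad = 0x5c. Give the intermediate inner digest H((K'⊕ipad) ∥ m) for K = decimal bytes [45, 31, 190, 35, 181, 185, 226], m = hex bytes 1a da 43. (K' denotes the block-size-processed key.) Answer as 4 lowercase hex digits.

c42a

Key decimal bytes [45, 31, 190, 35, 181, 185, 226] = 2d 1f be 23 b5 b9 e2 is 7 bytes > B = 3, so hash it first: H(key) = 82 fb, then zero-pad to 3 bytes: K' = 82 fb 00.
K' ⊕ ipad = b4 cd 36.
Inner input = b4 cd 36 ∥ 1a da 43.
Inner hash: even-index sum = 452 mod 256 = 196; odd-index sum = 298 mod 256 = 42 → c4 2a.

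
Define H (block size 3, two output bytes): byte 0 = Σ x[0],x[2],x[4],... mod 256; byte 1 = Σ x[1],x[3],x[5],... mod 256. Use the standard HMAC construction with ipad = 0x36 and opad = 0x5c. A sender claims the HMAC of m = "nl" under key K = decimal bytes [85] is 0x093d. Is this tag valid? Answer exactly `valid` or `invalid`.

Key decimal bytes [85] = 55 is 1 byte ≤ B = 3; zero-pad to 3 bytes: K' = 55 00 00.
K' ⊕ ipad = 63 36 36; K' ⊕ opad = 09 5c 5c.
Inner hash: even-index sum = 261 mod 256 = 5; odd-index sum = 164 mod 256 = 164 → 05 a4.
Outer hash (recomputed tag): even-index sum = 265 mod 256 = 9; odd-index sum = 97 mod 256 = 97 → 09 61.
Recomputed tag = 0961; claimed = 093d → mismatch.

invalid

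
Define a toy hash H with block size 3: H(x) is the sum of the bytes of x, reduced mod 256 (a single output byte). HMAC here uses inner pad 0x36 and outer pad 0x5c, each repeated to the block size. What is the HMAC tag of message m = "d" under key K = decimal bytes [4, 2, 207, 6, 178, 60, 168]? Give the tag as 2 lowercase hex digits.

Key decimal bytes [4, 2, 207, 6, 178, 60, 168] = 04 02 cf 06 b2 3c a8 is 7 bytes > B = 3, so hash it first: H(key) = 71, then zero-pad to 3 bytes: K' = 71 00 00.
K' ⊕ ipad = 47 36 36.  K' ⊕ opad = 2d 5c 5c.
Inner input = (K'⊕ipad) ∥ m = 47 36 36 ∥ 64.
Inner hash: sum = 71+54+54+100 = 279; mod 256 = 23 → 17.
Outer input = (K'⊕opad) ∥ inner = 2d 5c 5c ∥ 17.
Outer hash (tag): sum = 45+92+92+23 = 252 → fc.

fc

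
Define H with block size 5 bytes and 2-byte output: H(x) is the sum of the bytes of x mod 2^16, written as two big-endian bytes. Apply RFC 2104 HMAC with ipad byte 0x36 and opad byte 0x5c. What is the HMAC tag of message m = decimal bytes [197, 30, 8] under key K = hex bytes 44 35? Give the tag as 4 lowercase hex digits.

0199

Key hex bytes 44 35 is 2 bytes ≤ B = 5; zero-pad to 5 bytes: K' = 44 35 00 00 00.
K' ⊕ ipad = 72 03 36 36 36.  K' ⊕ opad = 18 69 5c 5c 5c.
Inner input = (K'⊕ipad) ∥ m = 72 03 36 36 36 ∥ c5 1e 08.
Inner hash: sum = 114+3+54+54+54+197+30+8 = 514 → 02 02.
Outer input = (K'⊕opad) ∥ inner = 18 69 5c 5c 5c ∥ 02 02.
Outer hash (tag): sum = 24+105+92+92+92+2+2 = 409 → 01 99.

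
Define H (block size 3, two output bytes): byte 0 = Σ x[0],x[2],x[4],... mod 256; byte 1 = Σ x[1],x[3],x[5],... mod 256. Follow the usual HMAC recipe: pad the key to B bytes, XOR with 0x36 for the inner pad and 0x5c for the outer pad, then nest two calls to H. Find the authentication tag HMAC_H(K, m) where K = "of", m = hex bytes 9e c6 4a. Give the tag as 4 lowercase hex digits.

Key "of" = 6f 66 is 2 bytes ≤ B = 3; zero-pad to 3 bytes: K' = 6f 66 00.
K' ⊕ ipad = 59 50 36.  K' ⊕ opad = 33 3a 5c.
Inner input = (K'⊕ipad) ∥ m = 59 50 36 ∥ 9e c6 4a.
Inner hash: even-index sum = 341 mod 256 = 85; odd-index sum = 312 mod 256 = 56 → 55 38.
Outer input = (K'⊕opad) ∥ inner = 33 3a 5c ∥ 55 38.
Outer hash (tag): even-index sum = 199 mod 256 = 199; odd-index sum = 143 mod 256 = 143 → c7 8f.

c78f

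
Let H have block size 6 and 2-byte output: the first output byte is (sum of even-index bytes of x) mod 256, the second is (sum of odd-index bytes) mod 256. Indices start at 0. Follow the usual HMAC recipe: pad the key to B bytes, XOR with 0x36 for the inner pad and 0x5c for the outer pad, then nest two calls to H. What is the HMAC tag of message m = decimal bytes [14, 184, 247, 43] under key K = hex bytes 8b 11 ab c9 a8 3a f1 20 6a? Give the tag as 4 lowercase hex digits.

9d71

Key hex bytes 8b 11 ab c9 a8 3a f1 20 6a is 9 bytes > B = 6, so hash it first: H(key) = 39 34, then zero-pad to 6 bytes: K' = 39 34 00 00 00 00.
K' ⊕ ipad = 0f 02 36 36 36 36.  K' ⊕ opad = 65 68 5c 5c 5c 5c.
Inner input = (K'⊕ipad) ∥ m = 0f 02 36 36 36 36 ∥ 0e b8 f7 2b.
Inner hash: even-index sum = 384 mod 256 = 128; odd-index sum = 337 mod 256 = 81 → 80 51.
Outer input = (K'⊕opad) ∥ inner = 65 68 5c 5c 5c 5c ∥ 80 51.
Outer hash (tag): even-index sum = 413 mod 256 = 157; odd-index sum = 369 mod 256 = 113 → 9d 71.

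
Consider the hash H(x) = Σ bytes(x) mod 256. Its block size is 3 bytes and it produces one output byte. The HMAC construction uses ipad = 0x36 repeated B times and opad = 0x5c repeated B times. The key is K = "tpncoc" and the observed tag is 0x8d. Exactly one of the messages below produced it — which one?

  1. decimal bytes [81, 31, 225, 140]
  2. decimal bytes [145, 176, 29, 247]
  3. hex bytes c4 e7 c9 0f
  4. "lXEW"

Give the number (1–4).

1

Key "tpncoc" = 74 70 6e 63 6f 63 is 6 bytes > B = 3, so hash it first: H(key) = 87, then zero-pad to 3 bytes: K' = 87 00 00.
K' ⊕ ipad = b1 36 36; K' ⊕ opad = db 5c 5c.
m1: inner = H(b1 36 36 51 1f e1 8c) = fa; tag = H(db 5c 5c fa) = 8d ← matches
m2: inner = H(b1 36 36 91 b0 1d f7) = 72; tag = H(db 5c 5c 72) = 05
m3: inner = H(b1 36 36 c4 e7 c9 0f) = a0; tag = H(db 5c 5c a0) = 33
m4: inner = H(b1 36 36 6c 58 45 57) = 7d; tag = H(db 5c 5c 7d) = 10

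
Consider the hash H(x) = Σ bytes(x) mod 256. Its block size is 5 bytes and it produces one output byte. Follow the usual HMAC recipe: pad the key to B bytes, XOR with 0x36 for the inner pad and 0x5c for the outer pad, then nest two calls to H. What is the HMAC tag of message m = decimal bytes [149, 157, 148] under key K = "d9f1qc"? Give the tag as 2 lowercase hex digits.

a0

Key "d9f1qc" = 64 39 66 31 71 63 is 6 bytes > B = 5, so hash it first: H(key) = 08, then zero-pad to 5 bytes: K' = 08 00 00 00 00.
K' ⊕ ipad = 3e 36 36 36 36.  K' ⊕ opad = 54 5c 5c 5c 5c.
Inner input = (K'⊕ipad) ∥ m = 3e 36 36 36 36 ∥ 95 9d 94.
Inner hash: sum = 62+54+54+54+54+149+157+148 = 732; mod 256 = 220 → dc.
Outer input = (K'⊕opad) ∥ inner = 54 5c 5c 5c 5c ∥ dc.
Outer hash (tag): sum = 84+92+92+92+92+220 = 672; mod 256 = 160 → a0.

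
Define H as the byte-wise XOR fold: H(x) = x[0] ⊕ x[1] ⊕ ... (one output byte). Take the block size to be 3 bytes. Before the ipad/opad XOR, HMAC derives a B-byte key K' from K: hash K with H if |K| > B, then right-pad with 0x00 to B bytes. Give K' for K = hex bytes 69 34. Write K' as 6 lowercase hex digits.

693400

Key hex bytes 69 34 is 2 bytes ≤ B = 3; zero-pad to 3 bytes: K' = 69 34 00.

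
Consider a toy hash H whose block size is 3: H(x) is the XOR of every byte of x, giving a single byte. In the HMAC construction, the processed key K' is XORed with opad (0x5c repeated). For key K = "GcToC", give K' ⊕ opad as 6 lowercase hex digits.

005c5c

Key "GcToC" = 47 63 54 6f 43 is 5 bytes > B = 3, so hash it first: H(key) = 5c, then zero-pad to 3 bytes: K' = 5c 00 00.
XOR each byte with 0x5c: 5c⊕5c=00, 00⊕5c=5c, 00⊕5c=5c.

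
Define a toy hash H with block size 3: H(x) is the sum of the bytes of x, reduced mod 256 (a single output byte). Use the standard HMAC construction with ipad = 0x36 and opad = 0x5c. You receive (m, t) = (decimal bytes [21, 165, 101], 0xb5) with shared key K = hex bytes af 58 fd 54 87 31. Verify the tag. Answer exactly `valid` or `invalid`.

valid

Key hex bytes af 58 fd 54 87 31 is 6 bytes > B = 3, so hash it first: H(key) = 10, then zero-pad to 3 bytes: K' = 10 00 00.
K' ⊕ ipad = 26 36 36; K' ⊕ opad = 4c 5c 5c.
Inner hash: sum = 38+54+54+21+165+101 = 433; mod 256 = 177 → b1.
Outer hash (recomputed tag): sum = 76+92+92+177 = 437; mod 256 = 181 → b5.
Recomputed tag = b5; claimed = b5 → match.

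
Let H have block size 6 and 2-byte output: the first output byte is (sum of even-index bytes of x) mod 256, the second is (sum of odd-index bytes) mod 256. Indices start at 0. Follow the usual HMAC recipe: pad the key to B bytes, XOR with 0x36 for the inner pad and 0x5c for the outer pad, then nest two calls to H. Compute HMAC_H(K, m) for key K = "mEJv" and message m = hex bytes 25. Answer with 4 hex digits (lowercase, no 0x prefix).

Key "mEJv" = 6d 45 4a 76 is 4 bytes ≤ B = 6; zero-pad to 6 bytes: K' = 6d 45 4a 76 00 00.
K' ⊕ ipad = 5b 73 7c 40 36 36.  K' ⊕ opad = 31 19 16 2a 5c 5c.
Inner input = (K'⊕ipad) ∥ m = 5b 73 7c 40 36 36 ∥ 25.
Inner hash: even-index sum = 306 mod 256 = 50; odd-index sum = 233 mod 256 = 233 → 32 e9.
Outer input = (K'⊕opad) ∥ inner = 31 19 16 2a 5c 5c ∥ 32 e9.
Outer hash (tag): even-index sum = 213 mod 256 = 213; odd-index sum = 392 mod 256 = 136 → d5 88.

d588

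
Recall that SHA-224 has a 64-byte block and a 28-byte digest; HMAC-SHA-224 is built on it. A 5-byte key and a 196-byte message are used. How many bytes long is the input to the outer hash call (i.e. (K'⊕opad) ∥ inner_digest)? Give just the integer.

92

Key is 5 ≤ 64 bytes, zero-padded: |K'| = 64.
Outer input = (K'⊕opad) ∥ H(inner) → 64 + 28 = 92 bytes.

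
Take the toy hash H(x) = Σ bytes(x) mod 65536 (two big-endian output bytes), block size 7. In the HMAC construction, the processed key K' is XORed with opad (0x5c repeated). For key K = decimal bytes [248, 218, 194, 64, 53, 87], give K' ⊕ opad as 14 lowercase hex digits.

Key decimal bytes [248, 218, 194, 64, 53, 87] = f8 da c2 40 35 57 is 6 bytes ≤ B = 7; zero-pad to 7 bytes: K' = f8 da c2 40 35 57 00.
XOR each byte with 0x5c: f8⊕5c=a4, da⊕5c=86, c2⊕5c=9e, 40⊕5c=1c, 35⊕5c=69, 57⊕5c=0b, 00⊕5c=5c.

a4869e1c690b5c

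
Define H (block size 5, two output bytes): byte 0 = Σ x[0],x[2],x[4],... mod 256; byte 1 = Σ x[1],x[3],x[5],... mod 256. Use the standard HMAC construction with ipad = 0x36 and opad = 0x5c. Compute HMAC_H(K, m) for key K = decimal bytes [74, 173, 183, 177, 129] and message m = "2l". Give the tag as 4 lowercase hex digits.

Key decimal bytes [74, 173, 183, 177, 129] = 4a ad b7 b1 81 is exactly B = 5 bytes: K' = 4a ad b7 b1 81.
K' ⊕ ipad = 7c 9b 81 87 b7.  K' ⊕ opad = 16 f1 eb ed dd.
Inner input = (K'⊕ipad) ∥ m = 7c 9b 81 87 b7 ∥ 32 6c.
Inner hash: even-index sum = 544 mod 256 = 32; odd-index sum = 340 mod 256 = 84 → 20 54.
Outer input = (K'⊕opad) ∥ inner = 16 f1 eb ed dd ∥ 20 54.
Outer hash (tag): even-index sum = 562 mod 256 = 50; odd-index sum = 510 mod 256 = 254 → 32 fe.

32fe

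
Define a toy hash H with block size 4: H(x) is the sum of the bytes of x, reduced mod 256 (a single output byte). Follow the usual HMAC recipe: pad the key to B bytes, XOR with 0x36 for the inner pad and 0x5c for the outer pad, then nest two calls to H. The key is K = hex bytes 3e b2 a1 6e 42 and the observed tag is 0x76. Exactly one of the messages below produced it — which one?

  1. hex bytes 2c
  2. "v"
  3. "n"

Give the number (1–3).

1

Key hex bytes 3e b2 a1 6e 42 is 5 bytes > B = 4, so hash it first: H(key) = 41, then zero-pad to 4 bytes: K' = 41 00 00 00.
K' ⊕ ipad = 77 36 36 36; K' ⊕ opad = 1d 5c 5c 5c.
m1: inner = H(77 36 36 36 2c) = 45; tag = H(1d 5c 5c 5c 45) = 76 ← matches
m2: inner = H(77 36 36 36 76) = 8f; tag = H(1d 5c 5c 5c 8f) = c0
m3: inner = H(77 36 36 36 6e) = 87; tag = H(1d 5c 5c 5c 87) = b8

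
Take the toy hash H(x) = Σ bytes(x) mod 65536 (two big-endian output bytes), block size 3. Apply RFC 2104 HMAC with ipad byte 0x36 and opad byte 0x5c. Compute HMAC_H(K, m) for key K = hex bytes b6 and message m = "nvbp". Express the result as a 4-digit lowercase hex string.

0246

Key hex bytes b6 is 1 byte ≤ B = 3; zero-pad to 3 bytes: K' = b6 00 00.
K' ⊕ ipad = 80 36 36.  K' ⊕ opad = ea 5c 5c.
Inner input = (K'⊕ipad) ∥ m = 80 36 36 ∥ 6e 76 62 70.
Inner hash: sum = 128+54+54+110+118+98+112 = 674 → 02 a2.
Outer input = (K'⊕opad) ∥ inner = ea 5c 5c ∥ 02 a2.
Outer hash (tag): sum = 234+92+92+2+162 = 582 → 02 46.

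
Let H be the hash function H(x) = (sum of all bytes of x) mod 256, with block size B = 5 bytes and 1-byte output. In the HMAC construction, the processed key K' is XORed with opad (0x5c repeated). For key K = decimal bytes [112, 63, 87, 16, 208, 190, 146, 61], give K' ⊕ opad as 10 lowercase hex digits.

2f5c5c5c5c

Key decimal bytes [112, 63, 87, 16, 208, 190, 146, 61] = 70 3f 57 10 d0 be 92 3d is 8 bytes > B = 5, so hash it first: H(key) = 73, then zero-pad to 5 bytes: K' = 73 00 00 00 00.
XOR each byte with 0x5c: 73⊕5c=2f, 00⊕5c=5c, 00⊕5c=5c, 00⊕5c=5c, 00⊕5c=5c.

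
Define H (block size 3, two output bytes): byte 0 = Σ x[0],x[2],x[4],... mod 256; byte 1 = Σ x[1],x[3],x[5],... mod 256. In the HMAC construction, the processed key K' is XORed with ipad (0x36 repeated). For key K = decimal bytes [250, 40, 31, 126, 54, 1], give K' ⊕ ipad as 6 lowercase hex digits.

799136

Key decimal bytes [250, 40, 31, 126, 54, 1] = fa 28 1f 7e 36 01 is 6 bytes > B = 3, so hash it first: H(key) = 4f a7, then zero-pad to 3 bytes: K' = 4f a7 00.
XOR each byte with 0x36: 4f⊕36=79, a7⊕36=91, 00⊕36=36.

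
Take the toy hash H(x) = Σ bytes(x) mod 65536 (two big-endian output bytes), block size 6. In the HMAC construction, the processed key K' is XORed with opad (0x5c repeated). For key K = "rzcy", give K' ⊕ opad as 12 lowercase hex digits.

Key "rzcy" = 72 7a 63 79 is 4 bytes ≤ B = 6; zero-pad to 6 bytes: K' = 72 7a 63 79 00 00.
XOR each byte with 0x5c: 72⊕5c=2e, 7a⊕5c=26, 63⊕5c=3f, 79⊕5c=25, 00⊕5c=5c, 00⊕5c=5c.

2e263f255c5c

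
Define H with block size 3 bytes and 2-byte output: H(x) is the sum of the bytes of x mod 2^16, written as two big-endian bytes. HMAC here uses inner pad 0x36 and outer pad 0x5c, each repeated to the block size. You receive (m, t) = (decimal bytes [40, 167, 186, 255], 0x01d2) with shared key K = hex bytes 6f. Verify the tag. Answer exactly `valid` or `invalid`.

invalid

Key hex bytes 6f is 1 byte ≤ B = 3; zero-pad to 3 bytes: K' = 6f 00 00.
K' ⊕ ipad = 59 36 36; K' ⊕ opad = 33 5c 5c.
Inner hash: sum = 89+54+54+40+167+186+255 = 845 → 03 4d.
Outer hash (recomputed tag): sum = 51+92+92+3+77 = 315 → 01 3b.
Recomputed tag = 013b; claimed = 01d2 → mismatch.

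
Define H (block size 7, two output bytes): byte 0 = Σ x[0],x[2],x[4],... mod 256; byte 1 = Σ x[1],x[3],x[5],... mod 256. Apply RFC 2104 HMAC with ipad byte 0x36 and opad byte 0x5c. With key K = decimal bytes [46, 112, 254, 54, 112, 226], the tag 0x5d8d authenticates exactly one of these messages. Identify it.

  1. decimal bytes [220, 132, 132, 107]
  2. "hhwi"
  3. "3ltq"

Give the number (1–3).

Key decimal bytes [46, 112, 254, 54, 112, 226] = 2e 70 fe 36 70 e2 is 6 bytes ≤ B = 7; zero-pad to 7 bytes: K' = 2e 70 fe 36 70 e2 00.
K' ⊕ ipad = 18 46 c8 00 46 d4 36; K' ⊕ opad = 72 2c a2 6a 2c be 5c.
m1: inner = H(18 46 c8 00 46 d4 36 dc 84 84 6b) = 4b 7a; tag = H(72 2c a2 6a 2c be 5c 4b 7a) = 169f
m2: inner = H(18 46 c8 00 46 d4 36 68 68 77 69) = 2d f9; tag = H(72 2c a2 6a 2c be 5c 2d f9) = 9581
m3: inner = H(18 46 c8 00 46 d4 36 33 6c 74 71) = 39 c1; tag = H(72 2c a2 6a 2c be 5c 39 c1) = 5d8d ← matches

3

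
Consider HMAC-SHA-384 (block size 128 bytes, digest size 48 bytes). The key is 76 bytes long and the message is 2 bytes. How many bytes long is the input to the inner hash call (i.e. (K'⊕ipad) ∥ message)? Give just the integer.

Key is 76 ≤ 128 bytes, zero-padded: |K'| = 128.
Inner input = (K'⊕ipad) ∥ m → 128 + 2 = 130 bytes.

130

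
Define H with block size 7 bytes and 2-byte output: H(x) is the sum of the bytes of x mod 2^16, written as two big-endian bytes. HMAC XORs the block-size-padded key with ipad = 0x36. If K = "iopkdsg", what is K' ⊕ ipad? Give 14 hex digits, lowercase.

5f59465d524551

Key "iopkdsg" = 69 6f 70 6b 64 73 67 is exactly B = 7 bytes: K' = 69 6f 70 6b 64 73 67.
XOR each byte with 0x36: 69⊕36=5f, 6f⊕36=59, 70⊕36=46, 6b⊕36=5d, 64⊕36=52, 73⊕36=45, 67⊕36=51.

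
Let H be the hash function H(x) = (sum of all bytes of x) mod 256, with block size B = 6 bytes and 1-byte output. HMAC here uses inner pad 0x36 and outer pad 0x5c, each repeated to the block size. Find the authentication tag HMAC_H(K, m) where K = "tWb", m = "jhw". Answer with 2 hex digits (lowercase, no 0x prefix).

67

Key "tWb" = 74 57 62 is 3 bytes ≤ B = 6; zero-pad to 6 bytes: K' = 74 57 62 00 00 00.
K' ⊕ ipad = 42 61 54 36 36 36.  K' ⊕ opad = 28 0b 3e 5c 5c 5c.
Inner input = (K'⊕ipad) ∥ m = 42 61 54 36 36 36 ∥ 6a 68 77.
Inner hash: sum = 66+97+84+54+54+54+106+104+119 = 738; mod 256 = 226 → e2.
Outer input = (K'⊕opad) ∥ inner = 28 0b 3e 5c 5c 5c ∥ e2.
Outer hash (tag): sum = 40+11+62+92+92+92+226 = 615; mod 256 = 103 → 67.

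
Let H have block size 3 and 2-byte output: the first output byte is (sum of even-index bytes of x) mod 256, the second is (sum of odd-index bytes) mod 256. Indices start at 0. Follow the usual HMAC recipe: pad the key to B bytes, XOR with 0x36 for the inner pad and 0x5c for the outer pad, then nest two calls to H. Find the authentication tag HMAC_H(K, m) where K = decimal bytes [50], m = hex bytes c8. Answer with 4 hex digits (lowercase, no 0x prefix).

Key decimal bytes [50] = 32 is 1 byte ≤ B = 3; zero-pad to 3 bytes: K' = 32 00 00.
K' ⊕ ipad = 04 36 36.  K' ⊕ opad = 6e 5c 5c.
Inner input = (K'⊕ipad) ∥ m = 04 36 36 ∥ c8.
Inner hash: even-index sum = 58 mod 256 = 58; odd-index sum = 254 mod 256 = 254 → 3a fe.
Outer input = (K'⊕opad) ∥ inner = 6e 5c 5c ∥ 3a fe.
Outer hash (tag): even-index sum = 456 mod 256 = 200; odd-index sum = 150 mod 256 = 150 → c8 96.

c896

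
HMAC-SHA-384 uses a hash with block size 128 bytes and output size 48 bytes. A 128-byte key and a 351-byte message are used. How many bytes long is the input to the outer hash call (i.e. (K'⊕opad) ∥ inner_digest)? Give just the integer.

176

Key is 128 ≤ 128 bytes, zero-padded: |K'| = 128.
Outer input = (K'⊕opad) ∥ H(inner) → 128 + 48 = 176 bytes.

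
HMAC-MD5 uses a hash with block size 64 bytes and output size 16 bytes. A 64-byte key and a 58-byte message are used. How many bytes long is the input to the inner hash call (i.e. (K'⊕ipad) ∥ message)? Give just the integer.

Key is 64 ≤ 64 bytes, zero-padded: |K'| = 64.
Inner input = (K'⊕ipad) ∥ m → 64 + 58 = 122 bytes.

122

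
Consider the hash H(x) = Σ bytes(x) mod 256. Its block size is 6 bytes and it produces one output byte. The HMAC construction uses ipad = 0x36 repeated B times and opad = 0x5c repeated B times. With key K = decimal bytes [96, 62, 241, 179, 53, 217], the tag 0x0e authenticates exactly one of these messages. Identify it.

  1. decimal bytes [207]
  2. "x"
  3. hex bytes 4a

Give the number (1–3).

3

Key decimal bytes [96, 62, 241, 179, 53, 217] = 60 3e f1 b3 35 d9 is exactly B = 6 bytes: K' = 60 3e f1 b3 35 d9.
K' ⊕ ipad = 56 08 c7 85 03 ef; K' ⊕ opad = 3c 62 ad ef 69 85.
m1: inner = H(56 08 c7 85 03 ef cf) = 6b; tag = H(3c 62 ad ef 69 85 6b) = 93
m2: inner = H(56 08 c7 85 03 ef 78) = 14; tag = H(3c 62 ad ef 69 85 14) = 3c
m3: inner = H(56 08 c7 85 03 ef 4a) = e6; tag = H(3c 62 ad ef 69 85 e6) = 0e ← matches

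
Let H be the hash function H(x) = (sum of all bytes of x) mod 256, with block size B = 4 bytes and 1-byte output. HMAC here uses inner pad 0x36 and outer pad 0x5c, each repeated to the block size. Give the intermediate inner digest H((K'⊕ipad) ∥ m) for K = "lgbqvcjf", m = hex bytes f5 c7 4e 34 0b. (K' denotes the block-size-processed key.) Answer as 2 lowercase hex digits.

64

Key "lgbqvcjf" = 6c 67 62 71 76 63 6a 66 is 8 bytes > B = 4, so hash it first: H(key) = 4f, then zero-pad to 4 bytes: K' = 4f 00 00 00.
K' ⊕ ipad = 79 36 36 36.
Inner input = 79 36 36 36 ∥ f5 c7 4e 34 0b.
Inner hash: sum = 121+54+54+54+245+199+78+52+11 = 868; mod 256 = 100 → 64.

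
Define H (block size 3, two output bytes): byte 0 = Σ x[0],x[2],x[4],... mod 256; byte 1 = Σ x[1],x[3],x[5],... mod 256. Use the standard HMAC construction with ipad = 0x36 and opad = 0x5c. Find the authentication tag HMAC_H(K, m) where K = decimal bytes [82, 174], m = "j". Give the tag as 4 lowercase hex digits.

Key decimal bytes [82, 174] = 52 ae is 2 bytes ≤ B = 3; zero-pad to 3 bytes: K' = 52 ae 00.
K' ⊕ ipad = 64 98 36.  K' ⊕ opad = 0e f2 5c.
Inner input = (K'⊕ipad) ∥ m = 64 98 36 ∥ 6a.
Inner hash: even-index sum = 154 mod 256 = 154; odd-index sum = 258 mod 256 = 2 → 9a 02.
Outer input = (K'⊕opad) ∥ inner = 0e f2 5c ∥ 9a 02.
Outer hash (tag): even-index sum = 108 mod 256 = 108; odd-index sum = 396 mod 256 = 140 → 6c 8c.

6c8c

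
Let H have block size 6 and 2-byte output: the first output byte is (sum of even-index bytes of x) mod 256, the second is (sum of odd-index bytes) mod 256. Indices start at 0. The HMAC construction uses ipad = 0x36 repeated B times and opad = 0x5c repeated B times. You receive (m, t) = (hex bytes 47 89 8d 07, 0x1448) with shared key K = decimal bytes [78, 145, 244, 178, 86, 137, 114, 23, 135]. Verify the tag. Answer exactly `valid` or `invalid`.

invalid

Key decimal bytes [78, 145, 244, 178, 86, 137, 114, 23, 135] = 4e 91 f4 b2 56 89 72 17 87 is 9 bytes > B = 6, so hash it first: H(key) = 91 e3, then zero-pad to 6 bytes: K' = 91 e3 00 00 00 00.
K' ⊕ ipad = a7 d5 36 36 36 36; K' ⊕ opad = cd bf 5c 5c 5c 5c.
Inner hash: even-index sum = 487 mod 256 = 231; odd-index sum = 465 mod 256 = 209 → e7 d1.
Outer hash (recomputed tag): even-index sum = 620 mod 256 = 108; odd-index sum = 584 mod 256 = 72 → 6c 48.
Recomputed tag = 6c48; claimed = 1448 → mismatch.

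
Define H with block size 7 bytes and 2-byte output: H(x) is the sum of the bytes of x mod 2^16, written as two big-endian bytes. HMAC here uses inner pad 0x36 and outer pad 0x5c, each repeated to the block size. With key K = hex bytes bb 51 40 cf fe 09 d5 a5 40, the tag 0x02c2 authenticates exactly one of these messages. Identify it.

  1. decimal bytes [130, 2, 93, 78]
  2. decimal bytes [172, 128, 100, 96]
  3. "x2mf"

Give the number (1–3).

2

Key hex bytes bb 51 40 cf fe 09 d5 a5 40 is 9 bytes > B = 7, so hash it first: H(key) = 04 dc, then zero-pad to 7 bytes: K' = 04 dc 00 00 00 00 00.
K' ⊕ ipad = 32 ea 36 36 36 36 36; K' ⊕ opad = 58 80 5c 5c 5c 5c 5c.
m1: inner = H(32 ea 36 36 36 36 36 82 02 5d 4e) = 03 59; tag = H(58 80 5c 5c 5c 5c 5c 03 59) = 0300
m2: inner = H(32 ea 36 36 36 36 36 ac 80 64 60) = 04 1a; tag = H(58 80 5c 5c 5c 5c 5c 04 1a) = 02c2 ← matches
m3: inner = H(32 ea 36 36 36 36 36 78 32 6d 66) = 03 a7; tag = H(58 80 5c 5c 5c 5c 5c 03 a7) = 034e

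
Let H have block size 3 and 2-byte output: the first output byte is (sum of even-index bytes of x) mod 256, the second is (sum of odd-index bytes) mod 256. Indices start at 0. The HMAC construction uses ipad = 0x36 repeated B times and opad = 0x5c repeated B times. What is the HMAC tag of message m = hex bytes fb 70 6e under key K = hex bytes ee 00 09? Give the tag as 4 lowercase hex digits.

Key hex bytes ee 00 09 is exactly B = 3 bytes: K' = ee 00 09.
K' ⊕ ipad = d8 36 3f.  K' ⊕ opad = b2 5c 55.
Inner input = (K'⊕ipad) ∥ m = d8 36 3f ∥ fb 70 6e.
Inner hash: even-index sum = 391 mod 256 = 135; odd-index sum = 415 mod 256 = 159 → 87 9f.
Outer input = (K'⊕opad) ∥ inner = b2 5c 55 ∥ 87 9f.
Outer hash (tag): even-index sum = 422 mod 256 = 166; odd-index sum = 227 mod 256 = 227 → a6 e3.

a6e3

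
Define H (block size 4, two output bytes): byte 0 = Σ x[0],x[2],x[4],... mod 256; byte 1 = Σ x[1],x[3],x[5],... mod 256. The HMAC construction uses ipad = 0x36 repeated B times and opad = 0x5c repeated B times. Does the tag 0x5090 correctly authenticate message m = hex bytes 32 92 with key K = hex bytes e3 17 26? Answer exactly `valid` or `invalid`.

valid

Key hex bytes e3 17 26 is 3 bytes ≤ B = 4; zero-pad to 4 bytes: K' = e3 17 26 00.
K' ⊕ ipad = d5 21 10 36; K' ⊕ opad = bf 4b 7a 5c.
Inner hash: even-index sum = 279 mod 256 = 23; odd-index sum = 233 mod 256 = 233 → 17 e9.
Outer hash (recomputed tag): even-index sum = 336 mod 256 = 80; odd-index sum = 400 mod 256 = 144 → 50 90.
Recomputed tag = 5090; claimed = 5090 → match.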